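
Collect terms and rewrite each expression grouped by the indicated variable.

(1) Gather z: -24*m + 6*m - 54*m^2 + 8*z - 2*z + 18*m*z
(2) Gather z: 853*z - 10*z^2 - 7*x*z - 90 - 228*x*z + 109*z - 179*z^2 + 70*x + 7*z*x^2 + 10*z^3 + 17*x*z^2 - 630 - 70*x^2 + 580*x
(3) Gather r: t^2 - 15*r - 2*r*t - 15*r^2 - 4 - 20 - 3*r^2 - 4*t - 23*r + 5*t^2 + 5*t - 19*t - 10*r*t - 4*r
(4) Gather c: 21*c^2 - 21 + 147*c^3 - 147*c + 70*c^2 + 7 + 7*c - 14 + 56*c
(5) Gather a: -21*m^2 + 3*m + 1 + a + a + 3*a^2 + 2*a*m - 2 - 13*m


(1) = -54*m^2 - 18*m + z*(18*m + 6)
(2) = -70*x^2 + 650*x + 10*z^3 + z^2*(17*x - 189) + z*(7*x^2 - 235*x + 962) - 720
(3) = -18*r^2 + r*(-12*t - 42) + 6*t^2 - 18*t - 24
(4) = 147*c^3 + 91*c^2 - 84*c - 28
(5) = 3*a^2 + a*(2*m + 2) - 21*m^2 - 10*m - 1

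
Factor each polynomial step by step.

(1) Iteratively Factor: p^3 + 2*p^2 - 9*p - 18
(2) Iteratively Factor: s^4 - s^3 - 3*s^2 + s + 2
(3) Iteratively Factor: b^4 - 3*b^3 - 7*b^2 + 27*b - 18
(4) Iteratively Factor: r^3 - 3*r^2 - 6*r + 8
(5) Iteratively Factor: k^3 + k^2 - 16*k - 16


(1) = (p + 3)*(p^2 - p - 6) = (p - 3)*(p + 3)*(p + 2)
(2) = (s - 2)*(s^3 + s^2 - s - 1) = (s - 2)*(s + 1)*(s^2 - 1) = (s - 2)*(s + 1)^2*(s - 1)
(3) = (b - 1)*(b^3 - 2*b^2 - 9*b + 18) = (b - 1)*(b + 3)*(b^2 - 5*b + 6) = (b - 2)*(b - 1)*(b + 3)*(b - 3)
(4) = (r - 4)*(r^2 + r - 2) = (r - 4)*(r - 1)*(r + 2)
(5) = (k - 4)*(k^2 + 5*k + 4) = (k - 4)*(k + 1)*(k + 4)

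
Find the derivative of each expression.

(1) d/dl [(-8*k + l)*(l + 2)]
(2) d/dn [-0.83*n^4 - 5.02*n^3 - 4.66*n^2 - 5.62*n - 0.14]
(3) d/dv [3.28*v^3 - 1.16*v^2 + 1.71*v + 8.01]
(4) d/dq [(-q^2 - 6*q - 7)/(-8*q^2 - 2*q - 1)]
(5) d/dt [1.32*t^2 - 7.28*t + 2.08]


(1) = -8*k + 2*l + 2
(2) = -3.32*n^3 - 15.06*n^2 - 9.32*n - 5.62
(3) = 9.84*v^2 - 2.32*v + 1.71
(4) = 2*(-23*q^2 - 55*q - 4)/(64*q^4 + 32*q^3 + 20*q^2 + 4*q + 1)
(5) = 2.64*t - 7.28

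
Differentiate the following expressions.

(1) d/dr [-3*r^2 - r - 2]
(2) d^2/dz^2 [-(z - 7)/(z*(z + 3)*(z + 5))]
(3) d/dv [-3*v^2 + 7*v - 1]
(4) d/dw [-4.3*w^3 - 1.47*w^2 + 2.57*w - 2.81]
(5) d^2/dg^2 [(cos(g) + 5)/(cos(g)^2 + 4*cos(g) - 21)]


(1) = -6*r - 1
(2) = 6*(-z^5 + 6*z^4 + 133*z^3 + 553*z^2 + 840*z + 525)/(z^3*(z^6 + 24*z^5 + 237*z^4 + 1232*z^3 + 3555*z^2 + 5400*z + 3375))
(3) = 7 - 6*v
(4) = -12.9*w^2 - 2.94*w + 2.57
(5) = (-9*(1 - cos(2*g))^2*cos(g)/4 - 4*(1 - cos(2*g))^2 - 1505*cos(g)/2 - 293*cos(2*g) - 48*cos(3*g) + cos(5*g)/2 + 261)/((cos(g) - 3)^3*(cos(g) + 7)^3)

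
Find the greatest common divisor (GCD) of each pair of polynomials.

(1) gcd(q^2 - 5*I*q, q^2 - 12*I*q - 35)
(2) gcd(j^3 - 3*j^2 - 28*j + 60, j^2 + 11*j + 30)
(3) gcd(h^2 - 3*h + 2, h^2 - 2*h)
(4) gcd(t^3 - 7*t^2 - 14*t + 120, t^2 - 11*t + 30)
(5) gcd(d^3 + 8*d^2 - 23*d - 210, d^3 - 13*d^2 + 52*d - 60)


(1) = q - 5*I
(2) = j + 5
(3) = h - 2
(4) = gcd((t - 6)*(t - 5)*(t + 4), (t - 6)*(t - 5)) = t^2 - 11*t + 30
(5) = gcd((d - 5)*(d + 6)*(d + 7), (d - 6)*(d - 5)*(d - 2)) = d - 5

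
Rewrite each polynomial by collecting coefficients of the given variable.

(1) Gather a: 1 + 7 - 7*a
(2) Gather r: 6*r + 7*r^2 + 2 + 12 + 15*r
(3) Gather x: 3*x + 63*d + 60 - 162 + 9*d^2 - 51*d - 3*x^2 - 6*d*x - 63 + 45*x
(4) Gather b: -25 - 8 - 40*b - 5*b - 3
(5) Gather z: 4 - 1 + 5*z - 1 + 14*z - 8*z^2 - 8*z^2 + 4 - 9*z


(1) = 8 - 7*a
(2) = 7*r^2 + 21*r + 14
(3) = 9*d^2 + 12*d - 3*x^2 + x*(48 - 6*d) - 165
(4) = -45*b - 36
(5) = -16*z^2 + 10*z + 6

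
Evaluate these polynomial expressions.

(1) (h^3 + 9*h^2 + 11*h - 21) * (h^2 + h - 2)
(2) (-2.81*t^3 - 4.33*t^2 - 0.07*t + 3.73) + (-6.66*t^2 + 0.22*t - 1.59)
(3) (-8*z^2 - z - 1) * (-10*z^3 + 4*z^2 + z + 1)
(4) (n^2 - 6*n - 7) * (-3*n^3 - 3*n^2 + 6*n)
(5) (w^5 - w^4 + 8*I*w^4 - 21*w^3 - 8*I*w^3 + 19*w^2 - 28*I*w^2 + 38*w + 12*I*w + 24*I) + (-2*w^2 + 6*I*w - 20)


(1) = h^5 + 10*h^4 + 18*h^3 - 28*h^2 - 43*h + 42
(2) = -2.81*t^3 - 10.99*t^2 + 0.15*t + 2.14
(3) = 80*z^5 - 22*z^4 - 2*z^3 - 13*z^2 - 2*z - 1
(4) = -3*n^5 + 15*n^4 + 45*n^3 - 15*n^2 - 42*n
(5) = w^5 - w^4 + 8*I*w^4 - 21*w^3 - 8*I*w^3 + 17*w^2 - 28*I*w^2 + 38*w + 18*I*w - 20 + 24*I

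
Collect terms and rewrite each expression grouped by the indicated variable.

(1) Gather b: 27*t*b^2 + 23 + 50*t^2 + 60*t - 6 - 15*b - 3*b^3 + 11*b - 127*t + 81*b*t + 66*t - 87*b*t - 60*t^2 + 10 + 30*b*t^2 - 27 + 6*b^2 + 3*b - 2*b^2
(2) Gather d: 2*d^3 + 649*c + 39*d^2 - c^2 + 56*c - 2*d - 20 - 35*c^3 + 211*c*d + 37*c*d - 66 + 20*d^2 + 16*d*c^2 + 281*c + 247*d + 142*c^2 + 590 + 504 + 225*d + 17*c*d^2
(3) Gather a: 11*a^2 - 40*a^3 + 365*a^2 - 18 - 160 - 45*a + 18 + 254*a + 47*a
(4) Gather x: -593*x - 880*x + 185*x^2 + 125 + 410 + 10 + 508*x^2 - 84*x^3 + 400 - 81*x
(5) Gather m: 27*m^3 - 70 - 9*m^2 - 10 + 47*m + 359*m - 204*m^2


(1) = -3*b^3 + b^2*(27*t + 4) + b*(30*t^2 - 6*t - 1) - 10*t^2 - t
(2) = -35*c^3 + 141*c^2 + 986*c + 2*d^3 + d^2*(17*c + 59) + d*(16*c^2 + 248*c + 470) + 1008
(3) = -40*a^3 + 376*a^2 + 256*a - 160
(4) = -84*x^3 + 693*x^2 - 1554*x + 945
(5) = 27*m^3 - 213*m^2 + 406*m - 80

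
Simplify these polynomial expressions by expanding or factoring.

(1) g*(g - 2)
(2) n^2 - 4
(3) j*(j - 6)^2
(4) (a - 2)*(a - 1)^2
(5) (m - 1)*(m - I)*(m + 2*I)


(1) = g^2 - 2*g
(2) = (n - 2)*(n + 2)
(3) = j^3 - 12*j^2 + 36*j
(4) = a^3 - 4*a^2 + 5*a - 2
(5) = m^3 - m^2 + I*m^2 + 2*m - I*m - 2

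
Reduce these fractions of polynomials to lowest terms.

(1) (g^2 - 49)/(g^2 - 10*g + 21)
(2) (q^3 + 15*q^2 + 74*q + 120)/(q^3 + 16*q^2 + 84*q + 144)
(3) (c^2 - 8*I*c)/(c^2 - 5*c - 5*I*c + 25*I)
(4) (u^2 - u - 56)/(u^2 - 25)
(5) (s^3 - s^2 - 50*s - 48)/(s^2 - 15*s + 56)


(1) = (g + 7)/(g - 3)
(2) = (q + 5)/(q + 6)
(3) = (c^2 - 8*I*c)/(c^2 + c*(-5 - 5*I) + 25*I)
(4) = (u^2 - u - 56)/(u^2 - 25)
(5) = (s^2 + 7*s + 6)/(s - 7)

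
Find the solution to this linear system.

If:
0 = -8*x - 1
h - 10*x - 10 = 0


Then:
h = 35/4
x = -1/8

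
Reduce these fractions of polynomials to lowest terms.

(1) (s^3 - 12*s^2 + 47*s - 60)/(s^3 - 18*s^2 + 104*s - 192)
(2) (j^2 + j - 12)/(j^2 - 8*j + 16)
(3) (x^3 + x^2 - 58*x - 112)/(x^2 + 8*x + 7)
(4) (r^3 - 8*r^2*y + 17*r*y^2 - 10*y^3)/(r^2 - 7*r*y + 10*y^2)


(1) = (s^2 - 8*s + 15)/(s^2 - 14*s + 48)
(2) = (j^2 + j - 12)/(j^2 - 8*j + 16)
(3) = (x^2 - 6*x - 16)/(x + 1)
(4) = r - y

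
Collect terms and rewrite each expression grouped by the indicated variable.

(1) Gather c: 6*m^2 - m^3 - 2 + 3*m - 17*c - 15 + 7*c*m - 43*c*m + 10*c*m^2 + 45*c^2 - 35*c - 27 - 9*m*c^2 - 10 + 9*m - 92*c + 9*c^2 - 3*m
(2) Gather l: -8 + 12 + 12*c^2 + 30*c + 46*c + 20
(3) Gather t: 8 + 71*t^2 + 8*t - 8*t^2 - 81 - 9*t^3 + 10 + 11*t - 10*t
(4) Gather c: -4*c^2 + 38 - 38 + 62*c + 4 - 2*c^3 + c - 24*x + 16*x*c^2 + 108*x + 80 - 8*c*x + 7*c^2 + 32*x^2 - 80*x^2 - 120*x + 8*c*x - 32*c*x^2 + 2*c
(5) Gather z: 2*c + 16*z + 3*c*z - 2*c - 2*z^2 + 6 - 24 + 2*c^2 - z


(1) = c^2*(54 - 9*m) + c*(10*m^2 - 36*m - 144) - m^3 + 6*m^2 + 9*m - 54
(2) = 12*c^2 + 76*c + 24
(3) = -9*t^3 + 63*t^2 + 9*t - 63
(4) = -2*c^3 + c^2*(16*x + 3) + c*(65 - 32*x^2) - 48*x^2 - 36*x + 84
(5) = 2*c^2 - 2*z^2 + z*(3*c + 15) - 18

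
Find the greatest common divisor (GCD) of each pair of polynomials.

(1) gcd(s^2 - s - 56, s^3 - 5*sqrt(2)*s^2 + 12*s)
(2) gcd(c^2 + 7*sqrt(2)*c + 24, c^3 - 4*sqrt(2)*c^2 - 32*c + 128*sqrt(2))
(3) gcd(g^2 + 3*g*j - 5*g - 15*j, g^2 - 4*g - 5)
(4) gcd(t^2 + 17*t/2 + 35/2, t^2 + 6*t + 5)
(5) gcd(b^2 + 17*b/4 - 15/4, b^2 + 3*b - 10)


(1) = gcd((s - 8)*(s + 7), s*(s - 3*sqrt(2))*(s - 2*sqrt(2))) = 1
(2) = c + 4*sqrt(2)
(3) = gcd((g - 5)*(g + 3*j), (g - 5)*(g + 1)) = g - 5
(4) = gcd((t + 7/2)*(t + 5), (t + 1)*(t + 5)) = t + 5
(5) = b + 5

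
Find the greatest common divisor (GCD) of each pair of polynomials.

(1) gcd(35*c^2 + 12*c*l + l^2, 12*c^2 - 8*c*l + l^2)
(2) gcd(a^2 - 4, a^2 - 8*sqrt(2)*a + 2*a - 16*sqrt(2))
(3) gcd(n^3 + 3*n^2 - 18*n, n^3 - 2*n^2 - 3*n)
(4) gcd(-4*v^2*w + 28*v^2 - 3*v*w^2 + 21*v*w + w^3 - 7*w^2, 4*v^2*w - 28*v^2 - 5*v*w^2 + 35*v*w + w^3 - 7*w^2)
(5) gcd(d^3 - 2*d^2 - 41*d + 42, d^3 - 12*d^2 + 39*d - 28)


(1) = 1
(2) = a + 2
(3) = gcd(n*(n - 3)*(n + 6), n*(n - 3)*(n + 1)) = n^2 - 3*n
(4) = 4*v*w - 28*v - w^2 + 7*w
(5) = d^2 - 8*d + 7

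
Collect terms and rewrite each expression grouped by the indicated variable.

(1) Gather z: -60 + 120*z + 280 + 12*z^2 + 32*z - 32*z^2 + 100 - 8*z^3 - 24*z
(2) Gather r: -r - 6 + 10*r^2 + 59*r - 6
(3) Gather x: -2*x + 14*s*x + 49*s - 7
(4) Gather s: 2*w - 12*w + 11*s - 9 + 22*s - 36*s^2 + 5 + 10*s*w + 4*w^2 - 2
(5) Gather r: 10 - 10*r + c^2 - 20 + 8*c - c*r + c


(1) = -8*z^3 - 20*z^2 + 128*z + 320
(2) = 10*r^2 + 58*r - 12
(3) = 49*s + x*(14*s - 2) - 7
(4) = -36*s^2 + s*(10*w + 33) + 4*w^2 - 10*w - 6
(5) = c^2 + 9*c + r*(-c - 10) - 10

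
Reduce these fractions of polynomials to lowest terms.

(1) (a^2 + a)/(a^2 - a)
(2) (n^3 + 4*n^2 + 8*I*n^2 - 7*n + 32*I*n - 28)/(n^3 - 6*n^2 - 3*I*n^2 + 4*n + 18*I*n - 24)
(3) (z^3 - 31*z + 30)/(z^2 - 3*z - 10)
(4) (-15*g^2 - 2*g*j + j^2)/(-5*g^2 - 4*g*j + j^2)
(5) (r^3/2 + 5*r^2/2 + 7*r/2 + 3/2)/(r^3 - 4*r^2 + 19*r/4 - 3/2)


(1) = (a + 1)/(a - 1)
(2) = (n^2 + n*(4 + 7*I) + 28*I)/(n^2 + n*(-6 - 4*I) + 24*I)
(3) = (z^2 + 5*z - 6)/(z + 2)
(4) = (3*g + j)/(g + j)
(5) = (2*r^3 + 10*r^2 + 14*r + 6)/(4*r^3 - 16*r^2 + 19*r - 6)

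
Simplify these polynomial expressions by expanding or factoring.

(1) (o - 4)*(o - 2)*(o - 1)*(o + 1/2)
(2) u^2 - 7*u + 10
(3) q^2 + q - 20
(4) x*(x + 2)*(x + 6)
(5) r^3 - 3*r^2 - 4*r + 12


(1) = o^4 - 13*o^3/2 + 21*o^2/2 - o - 4
(2) = (u - 5)*(u - 2)
(3) = (q - 4)*(q + 5)
(4) = x^3 + 8*x^2 + 12*x
(5) = (r - 3)*(r - 2)*(r + 2)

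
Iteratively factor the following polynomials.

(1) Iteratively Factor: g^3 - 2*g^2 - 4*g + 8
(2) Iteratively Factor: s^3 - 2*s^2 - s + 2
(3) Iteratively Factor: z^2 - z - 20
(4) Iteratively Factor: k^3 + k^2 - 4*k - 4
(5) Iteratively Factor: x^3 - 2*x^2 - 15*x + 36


(1) = (g - 2)*(g^2 - 4) = (g - 2)*(g + 2)*(g - 2)
(2) = (s - 2)*(s^2 - 1) = (s - 2)*(s + 1)*(s - 1)
(3) = (z - 5)*(z + 4)
(4) = (k + 1)*(k^2 - 4) = (k + 1)*(k + 2)*(k - 2)
(5) = (x + 4)*(x^2 - 6*x + 9) = (x - 3)*(x + 4)*(x - 3)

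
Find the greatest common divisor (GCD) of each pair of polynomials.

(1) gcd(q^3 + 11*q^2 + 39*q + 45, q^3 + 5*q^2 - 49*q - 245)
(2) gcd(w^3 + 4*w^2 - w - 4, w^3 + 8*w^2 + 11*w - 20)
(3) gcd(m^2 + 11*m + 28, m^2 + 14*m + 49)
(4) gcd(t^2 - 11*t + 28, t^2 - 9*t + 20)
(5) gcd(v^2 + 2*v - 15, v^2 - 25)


(1) = q + 5
(2) = gcd((w - 1)*(w + 1)*(w + 4), (w - 1)*(w + 4)*(w + 5)) = w^2 + 3*w - 4
(3) = gcd((m + 4)*(m + 7), (m + 7)^2) = m + 7
(4) = gcd((t - 7)*(t - 4), (t - 5)*(t - 4)) = t - 4
(5) = gcd((v - 3)*(v + 5), (v - 5)*(v + 5)) = v + 5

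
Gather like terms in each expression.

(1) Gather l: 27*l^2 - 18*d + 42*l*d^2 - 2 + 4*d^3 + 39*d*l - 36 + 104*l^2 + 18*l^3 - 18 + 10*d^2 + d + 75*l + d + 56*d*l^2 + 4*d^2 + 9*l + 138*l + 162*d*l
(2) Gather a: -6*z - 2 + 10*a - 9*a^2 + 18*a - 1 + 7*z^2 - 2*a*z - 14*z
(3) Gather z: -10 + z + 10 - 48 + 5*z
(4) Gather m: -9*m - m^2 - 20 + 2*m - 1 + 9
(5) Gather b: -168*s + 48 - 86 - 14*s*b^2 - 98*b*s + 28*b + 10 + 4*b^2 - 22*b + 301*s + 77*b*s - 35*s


(1) = 4*d^3 + 14*d^2 - 16*d + 18*l^3 + l^2*(56*d + 131) + l*(42*d^2 + 201*d + 222) - 56
(2) = -9*a^2 + a*(28 - 2*z) + 7*z^2 - 20*z - 3
(3) = 6*z - 48
(4) = -m^2 - 7*m - 12
(5) = b^2*(4 - 14*s) + b*(6 - 21*s) + 98*s - 28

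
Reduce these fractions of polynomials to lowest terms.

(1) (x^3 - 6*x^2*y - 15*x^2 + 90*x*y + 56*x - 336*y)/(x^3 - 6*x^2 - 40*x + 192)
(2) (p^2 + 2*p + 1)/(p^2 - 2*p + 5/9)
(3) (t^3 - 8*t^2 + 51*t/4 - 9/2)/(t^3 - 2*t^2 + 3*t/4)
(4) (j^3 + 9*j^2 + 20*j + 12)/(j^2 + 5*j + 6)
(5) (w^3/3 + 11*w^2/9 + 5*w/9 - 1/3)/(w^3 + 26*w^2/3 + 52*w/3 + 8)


(1) = (x^2 - 6*x*y - 7*x + 42*y)/(x^2 + 2*x - 24)
(2) = (9*p^2 + 18*p + 9)/(9*p^2 - 18*p + 5)
(3) = (t - 6)/t
(4) = (j^2 + 7*j + 6)/(j + 3)
(5) = (3*w^3 + 11*w^2 + 5*w - 3)/(9*w^3 + 78*w^2 + 156*w + 72)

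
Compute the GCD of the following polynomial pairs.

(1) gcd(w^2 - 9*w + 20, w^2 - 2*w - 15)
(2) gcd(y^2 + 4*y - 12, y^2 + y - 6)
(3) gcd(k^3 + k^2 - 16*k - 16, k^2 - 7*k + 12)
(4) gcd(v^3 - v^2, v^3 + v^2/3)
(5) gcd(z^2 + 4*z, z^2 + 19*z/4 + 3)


(1) = gcd((w - 5)*(w - 4), (w - 5)*(w + 3)) = w - 5
(2) = gcd((y - 2)*(y + 6), (y - 2)*(y + 3)) = y - 2
(3) = gcd((k - 4)*(k + 1)*(k + 4), (k - 4)*(k - 3)) = k - 4
(4) = gcd(v^2*(v - 1), v^2*(v + 1/3)) = v^2
(5) = z + 4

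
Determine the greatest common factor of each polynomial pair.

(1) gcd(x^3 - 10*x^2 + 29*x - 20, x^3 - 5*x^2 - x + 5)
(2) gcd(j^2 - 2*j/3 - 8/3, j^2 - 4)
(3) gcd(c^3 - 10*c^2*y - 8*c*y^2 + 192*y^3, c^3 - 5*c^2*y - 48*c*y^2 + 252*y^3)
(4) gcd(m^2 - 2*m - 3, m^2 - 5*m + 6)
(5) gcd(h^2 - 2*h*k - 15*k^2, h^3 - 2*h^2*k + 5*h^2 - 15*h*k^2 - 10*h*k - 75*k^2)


(1) = gcd((x - 5)*(x - 4)*(x - 1), (x - 5)*(x - 1)*(x + 1)) = x^2 - 6*x + 5
(2) = j - 2
(3) = gcd((c - 8*y)*(c - 6*y)*(c + 4*y), (c - 6*y)^2*(c + 7*y)) = -c + 6*y
(4) = gcd((m - 3)*(m + 1), (m - 3)*(m - 2)) = m - 3
(5) = h^2 - 2*h*k - 15*k^2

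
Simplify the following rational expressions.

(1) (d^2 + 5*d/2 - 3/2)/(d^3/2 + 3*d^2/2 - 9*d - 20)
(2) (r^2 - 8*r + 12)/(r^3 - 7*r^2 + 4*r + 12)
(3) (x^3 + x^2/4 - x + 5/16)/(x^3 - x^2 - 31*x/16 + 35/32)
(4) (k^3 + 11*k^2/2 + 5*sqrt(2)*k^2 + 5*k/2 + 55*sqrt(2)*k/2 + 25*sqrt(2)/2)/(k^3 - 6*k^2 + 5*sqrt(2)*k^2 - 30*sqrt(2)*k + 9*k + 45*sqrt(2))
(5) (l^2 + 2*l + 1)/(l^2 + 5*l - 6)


(1) = (2*d^2 + 5*d - 3)/(d^3 + 3*d^2 - 18*d - 40)
(2) = 1/(r + 1)
(3) = (4*x - 2)/(4*x - 7)
(4) = (2*k^2 + 11*k + 5)/(2*k^2 - 12*k + 18)
(5) = (l^2 + 2*l + 1)/(l^2 + 5*l - 6)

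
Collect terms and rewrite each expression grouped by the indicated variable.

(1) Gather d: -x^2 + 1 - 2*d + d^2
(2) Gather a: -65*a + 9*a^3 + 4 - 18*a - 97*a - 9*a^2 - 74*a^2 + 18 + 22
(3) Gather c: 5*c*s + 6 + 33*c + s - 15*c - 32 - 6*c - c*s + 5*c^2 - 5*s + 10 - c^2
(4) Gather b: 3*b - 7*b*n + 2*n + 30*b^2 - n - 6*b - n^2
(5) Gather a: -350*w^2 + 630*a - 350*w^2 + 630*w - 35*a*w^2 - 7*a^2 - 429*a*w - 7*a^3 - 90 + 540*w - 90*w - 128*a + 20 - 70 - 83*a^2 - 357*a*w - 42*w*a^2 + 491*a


(1) = d^2 - 2*d - x^2 + 1
(2) = 9*a^3 - 83*a^2 - 180*a + 44
(3) = 4*c^2 + c*(4*s + 12) - 4*s - 16
(4) = 30*b^2 + b*(-7*n - 3) - n^2 + n
(5) = -7*a^3 + a^2*(-42*w - 90) + a*(-35*w^2 - 786*w + 993) - 700*w^2 + 1080*w - 140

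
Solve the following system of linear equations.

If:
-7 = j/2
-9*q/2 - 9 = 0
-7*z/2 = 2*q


Then:
j = -14
q = -2
z = 8/7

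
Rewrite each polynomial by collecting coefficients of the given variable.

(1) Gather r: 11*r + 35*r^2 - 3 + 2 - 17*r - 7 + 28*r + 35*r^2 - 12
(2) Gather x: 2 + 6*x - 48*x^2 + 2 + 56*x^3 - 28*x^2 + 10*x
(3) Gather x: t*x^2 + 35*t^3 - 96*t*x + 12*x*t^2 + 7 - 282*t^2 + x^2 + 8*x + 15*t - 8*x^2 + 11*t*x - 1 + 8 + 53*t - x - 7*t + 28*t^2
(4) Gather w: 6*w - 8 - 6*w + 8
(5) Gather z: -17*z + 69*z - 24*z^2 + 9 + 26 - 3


(1) = 70*r^2 + 22*r - 20
(2) = 56*x^3 - 76*x^2 + 16*x + 4
(3) = 35*t^3 - 254*t^2 + 61*t + x^2*(t - 7) + x*(12*t^2 - 85*t + 7) + 14
(4) = 0
(5) = -24*z^2 + 52*z + 32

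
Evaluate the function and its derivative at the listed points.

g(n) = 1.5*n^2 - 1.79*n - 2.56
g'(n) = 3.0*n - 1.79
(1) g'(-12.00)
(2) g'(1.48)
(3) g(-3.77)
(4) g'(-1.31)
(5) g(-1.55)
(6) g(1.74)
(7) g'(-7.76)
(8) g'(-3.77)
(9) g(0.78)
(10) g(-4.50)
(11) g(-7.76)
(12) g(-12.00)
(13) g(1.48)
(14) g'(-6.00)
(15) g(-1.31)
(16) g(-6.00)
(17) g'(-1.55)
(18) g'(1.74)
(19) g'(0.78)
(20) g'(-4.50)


(1) = -37.79
(2) = 2.65
(3) = 25.51
(4) = -5.72
(5) = 3.82
(6) = -1.13
(7) = -25.07
(8) = -13.10
(9) = -3.04
(10) = 35.87
(11) = 101.66
(12) = 234.92
(13) = -1.92
(14) = -19.79
(15) = 2.36
(16) = 62.18
(17) = -6.44
(18) = 3.43
(19) = 0.55
(20) = -15.29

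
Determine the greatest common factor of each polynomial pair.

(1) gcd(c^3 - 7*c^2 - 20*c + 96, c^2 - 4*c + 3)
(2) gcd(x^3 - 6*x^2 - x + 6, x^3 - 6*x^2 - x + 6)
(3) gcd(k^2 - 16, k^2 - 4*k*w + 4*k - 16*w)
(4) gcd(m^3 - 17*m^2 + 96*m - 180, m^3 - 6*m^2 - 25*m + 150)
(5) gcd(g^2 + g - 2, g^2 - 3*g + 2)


(1) = c - 3
(2) = gcd((x - 6)*(x - 1)*(x + 1), (x - 6)*(x - 1)*(x + 1)) = x^3 - 6*x^2 - x + 6
(3) = k + 4
(4) = gcd((m - 6)^2*(m - 5), (m - 6)*(m - 5)*(m + 5)) = m^2 - 11*m + 30
(5) = g - 1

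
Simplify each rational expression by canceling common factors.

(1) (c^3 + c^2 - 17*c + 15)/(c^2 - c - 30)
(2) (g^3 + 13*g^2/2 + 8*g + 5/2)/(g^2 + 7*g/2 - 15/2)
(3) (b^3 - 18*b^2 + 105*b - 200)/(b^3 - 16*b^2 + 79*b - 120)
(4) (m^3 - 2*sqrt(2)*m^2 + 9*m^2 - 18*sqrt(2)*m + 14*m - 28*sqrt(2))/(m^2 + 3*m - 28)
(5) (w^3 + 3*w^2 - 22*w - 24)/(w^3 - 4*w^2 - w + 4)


(1) = (c^2 - 4*c + 3)/(c - 6)
(2) = (2*g^2 + 3*g + 1)/(2*g - 3)
(3) = (b - 5)/(b - 3)
(4) = (m^2 + m*(2 - 2*sqrt(2)) - 4*sqrt(2))/(m - 4)
(5) = (w + 6)/(w - 1)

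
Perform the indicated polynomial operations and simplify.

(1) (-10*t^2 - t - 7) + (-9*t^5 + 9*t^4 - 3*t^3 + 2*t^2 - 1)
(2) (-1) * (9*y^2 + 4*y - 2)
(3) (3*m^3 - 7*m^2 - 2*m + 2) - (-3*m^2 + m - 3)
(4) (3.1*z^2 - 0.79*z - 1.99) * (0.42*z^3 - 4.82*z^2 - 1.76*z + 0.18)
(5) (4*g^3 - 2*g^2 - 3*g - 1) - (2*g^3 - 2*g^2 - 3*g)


(1) = -9*t^5 + 9*t^4 - 3*t^3 - 8*t^2 - t - 8
(2) = -9*y^2 - 4*y + 2
(3) = 3*m^3 - 4*m^2 - 3*m + 5
(4) = 1.302*z^5 - 15.2738*z^4 - 2.484*z^3 + 11.5402*z^2 + 3.3602*z - 0.3582
(5) = 2*g^3 - 1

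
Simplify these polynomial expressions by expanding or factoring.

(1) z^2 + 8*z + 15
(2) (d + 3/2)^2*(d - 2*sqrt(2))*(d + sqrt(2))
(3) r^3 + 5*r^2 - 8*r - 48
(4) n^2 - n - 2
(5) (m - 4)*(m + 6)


(1) = (z + 3)*(z + 5)
(2) = d^4 - sqrt(2)*d^3 + 3*d^3 - 3*sqrt(2)*d^2 - 7*d^2/4 - 12*d - 9*sqrt(2)*d/4 - 9
(3) = (r - 3)*(r + 4)^2
(4) = (n - 2)*(n + 1)
(5) = m^2 + 2*m - 24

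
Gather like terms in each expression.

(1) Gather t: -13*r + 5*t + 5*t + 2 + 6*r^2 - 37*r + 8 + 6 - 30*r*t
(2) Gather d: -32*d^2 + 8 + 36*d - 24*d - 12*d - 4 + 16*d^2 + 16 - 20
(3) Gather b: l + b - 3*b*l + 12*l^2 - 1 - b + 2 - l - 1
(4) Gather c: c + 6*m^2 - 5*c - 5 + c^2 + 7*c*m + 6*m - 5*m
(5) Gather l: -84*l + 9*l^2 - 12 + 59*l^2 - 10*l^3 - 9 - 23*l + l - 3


(1) = 6*r^2 - 50*r + t*(10 - 30*r) + 16
(2) = -16*d^2
(3) = -3*b*l + 12*l^2
(4) = c^2 + c*(7*m - 4) + 6*m^2 + m - 5
(5) = -10*l^3 + 68*l^2 - 106*l - 24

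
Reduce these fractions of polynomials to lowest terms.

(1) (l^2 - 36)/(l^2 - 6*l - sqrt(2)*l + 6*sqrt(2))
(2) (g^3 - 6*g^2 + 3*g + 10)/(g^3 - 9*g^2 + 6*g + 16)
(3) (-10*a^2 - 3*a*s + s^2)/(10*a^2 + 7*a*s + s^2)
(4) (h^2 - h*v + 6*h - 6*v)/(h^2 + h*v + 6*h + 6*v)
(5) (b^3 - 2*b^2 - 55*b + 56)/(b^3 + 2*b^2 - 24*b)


(1) = (l + 6)/(l - sqrt(2))
(2) = (g - 5)/(g - 8)
(3) = (-5*a + s)/(5*a + s)
(4) = (h - v)/(h + v)
(5) = (b^3 - 2*b^2 - 55*b + 56)/(b^3 + 2*b^2 - 24*b)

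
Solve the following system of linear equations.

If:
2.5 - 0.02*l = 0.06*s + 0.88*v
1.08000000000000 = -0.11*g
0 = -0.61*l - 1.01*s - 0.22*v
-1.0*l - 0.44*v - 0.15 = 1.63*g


Then:
g = -9.82
l = 14.47
s = -9.42
v = 3.15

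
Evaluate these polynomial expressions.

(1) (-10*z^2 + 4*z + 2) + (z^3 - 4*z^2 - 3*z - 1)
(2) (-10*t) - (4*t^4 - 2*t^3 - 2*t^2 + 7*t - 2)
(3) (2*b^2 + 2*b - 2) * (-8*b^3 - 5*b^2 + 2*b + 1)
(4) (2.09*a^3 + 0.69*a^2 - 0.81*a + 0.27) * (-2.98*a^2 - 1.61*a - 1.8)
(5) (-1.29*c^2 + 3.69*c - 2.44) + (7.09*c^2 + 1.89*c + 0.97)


(1) = z^3 - 14*z^2 + z + 1
(2) = -4*t^4 + 2*t^3 + 2*t^2 - 17*t + 2
(3) = -16*b^5 - 26*b^4 + 10*b^3 + 16*b^2 - 2*b - 2
(4) = -6.2282*a^5 - 5.4211*a^4 - 2.4591*a^3 - 0.7425*a^2 + 1.0233*a - 0.486
(5) = 5.8*c^2 + 5.58*c - 1.47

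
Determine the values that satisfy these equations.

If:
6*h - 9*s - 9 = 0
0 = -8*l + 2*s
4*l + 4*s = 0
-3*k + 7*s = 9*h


Then:
h = 3/2
k = -9/2
l = 0
s = 0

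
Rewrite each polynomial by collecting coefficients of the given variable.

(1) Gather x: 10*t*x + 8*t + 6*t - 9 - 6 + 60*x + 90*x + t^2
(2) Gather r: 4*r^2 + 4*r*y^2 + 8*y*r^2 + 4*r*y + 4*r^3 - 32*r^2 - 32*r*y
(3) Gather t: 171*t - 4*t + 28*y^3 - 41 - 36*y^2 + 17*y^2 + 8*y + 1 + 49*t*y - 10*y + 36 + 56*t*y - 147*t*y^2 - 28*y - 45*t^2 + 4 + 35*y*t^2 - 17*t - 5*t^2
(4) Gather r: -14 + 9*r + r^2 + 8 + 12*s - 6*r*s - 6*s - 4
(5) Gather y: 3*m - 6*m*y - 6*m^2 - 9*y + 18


(1) = t^2 + 14*t + x*(10*t + 150) - 15
(2) = 4*r^3 + r^2*(8*y - 28) + r*(4*y^2 - 28*y)
(3) = t^2*(35*y - 50) + t*(-147*y^2 + 105*y + 150) + 28*y^3 - 19*y^2 - 30*y
(4) = r^2 + r*(9 - 6*s) + 6*s - 10
(5) = -6*m^2 + 3*m + y*(-6*m - 9) + 18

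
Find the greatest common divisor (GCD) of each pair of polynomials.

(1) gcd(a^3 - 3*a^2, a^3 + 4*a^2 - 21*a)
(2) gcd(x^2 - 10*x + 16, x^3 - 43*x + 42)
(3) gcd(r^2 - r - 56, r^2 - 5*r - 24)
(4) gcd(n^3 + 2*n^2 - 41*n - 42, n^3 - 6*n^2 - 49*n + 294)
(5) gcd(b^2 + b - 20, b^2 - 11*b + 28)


(1) = gcd(a^2*(a - 3), a*(a - 3)*(a + 7)) = a^2 - 3*a
(2) = gcd((x - 8)*(x - 2), (x - 6)*(x - 1)*(x + 7)) = 1
(3) = r - 8
(4) = n^2 + n - 42
(5) = b - 4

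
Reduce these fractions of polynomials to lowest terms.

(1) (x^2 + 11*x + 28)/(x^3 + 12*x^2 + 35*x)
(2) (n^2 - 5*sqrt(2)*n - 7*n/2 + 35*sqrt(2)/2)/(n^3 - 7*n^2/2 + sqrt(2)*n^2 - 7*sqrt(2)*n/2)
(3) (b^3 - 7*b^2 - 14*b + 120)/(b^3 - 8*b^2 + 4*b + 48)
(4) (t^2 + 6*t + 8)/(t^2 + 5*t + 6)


(1) = (x + 4)/(x^2 + 5*x)
(2) = (4*n - 20*sqrt(2))/(4*n^2 + 4*sqrt(2)*n)
(3) = (b^2 - b - 20)/(b^2 - 2*b - 8)
(4) = (t + 4)/(t + 3)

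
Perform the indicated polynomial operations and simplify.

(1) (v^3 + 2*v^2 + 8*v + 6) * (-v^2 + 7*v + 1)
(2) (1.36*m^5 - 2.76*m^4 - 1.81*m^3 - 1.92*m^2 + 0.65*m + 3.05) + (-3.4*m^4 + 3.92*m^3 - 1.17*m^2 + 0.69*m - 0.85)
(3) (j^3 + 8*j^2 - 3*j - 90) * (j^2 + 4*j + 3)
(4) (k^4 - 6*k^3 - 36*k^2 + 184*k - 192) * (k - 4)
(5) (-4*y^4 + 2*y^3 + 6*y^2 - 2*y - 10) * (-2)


(1) = -v^5 + 5*v^4 + 7*v^3 + 52*v^2 + 50*v + 6
(2) = 1.36*m^5 - 6.16*m^4 + 2.11*m^3 - 3.09*m^2 + 1.34*m + 2.2
(3) = j^5 + 12*j^4 + 32*j^3 - 78*j^2 - 369*j - 270
(4) = k^5 - 10*k^4 - 12*k^3 + 328*k^2 - 928*k + 768
(5) = 8*y^4 - 4*y^3 - 12*y^2 + 4*y + 20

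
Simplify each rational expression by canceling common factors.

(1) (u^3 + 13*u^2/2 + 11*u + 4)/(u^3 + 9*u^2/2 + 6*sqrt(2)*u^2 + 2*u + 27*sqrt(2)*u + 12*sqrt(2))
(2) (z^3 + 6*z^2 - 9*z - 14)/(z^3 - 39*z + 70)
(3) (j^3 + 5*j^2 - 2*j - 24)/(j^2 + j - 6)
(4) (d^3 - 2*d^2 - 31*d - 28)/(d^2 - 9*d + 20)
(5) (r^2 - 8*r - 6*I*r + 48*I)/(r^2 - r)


(1) = (4*u + 8)/(4*u + 24*sqrt(2))
(2) = (z + 1)/(z - 5)
(3) = j + 4
(4) = (d^3 - 2*d^2 - 31*d - 28)/(d^2 - 9*d + 20)
(5) = (r^2 + r*(-8 - 6*I) + 48*I)/(r^2 - r)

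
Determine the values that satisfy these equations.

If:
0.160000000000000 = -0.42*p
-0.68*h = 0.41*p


Then:
h = 0.23
p = -0.38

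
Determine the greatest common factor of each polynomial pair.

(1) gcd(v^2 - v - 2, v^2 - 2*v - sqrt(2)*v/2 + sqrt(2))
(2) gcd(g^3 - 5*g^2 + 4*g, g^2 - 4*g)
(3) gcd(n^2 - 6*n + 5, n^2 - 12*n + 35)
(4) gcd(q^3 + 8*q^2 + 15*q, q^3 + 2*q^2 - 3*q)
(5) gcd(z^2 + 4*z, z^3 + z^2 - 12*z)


(1) = v - 2
(2) = g^2 - 4*g
(3) = gcd((n - 5)*(n - 1), (n - 7)*(n - 5)) = n - 5
(4) = q^2 + 3*q
(5) = z^2 + 4*z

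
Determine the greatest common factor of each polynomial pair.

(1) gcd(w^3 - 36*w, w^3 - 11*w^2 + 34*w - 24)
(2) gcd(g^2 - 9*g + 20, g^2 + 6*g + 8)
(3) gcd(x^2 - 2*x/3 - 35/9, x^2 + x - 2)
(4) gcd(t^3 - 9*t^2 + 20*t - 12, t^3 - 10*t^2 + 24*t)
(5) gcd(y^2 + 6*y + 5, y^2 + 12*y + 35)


(1) = gcd(w*(w - 6)*(w + 6), (w - 6)*(w - 4)*(w - 1)) = w - 6
(2) = gcd((g - 5)*(g - 4), (g + 2)*(g + 4)) = 1
(3) = 1
(4) = t - 6
(5) = gcd((y + 1)*(y + 5), (y + 5)*(y + 7)) = y + 5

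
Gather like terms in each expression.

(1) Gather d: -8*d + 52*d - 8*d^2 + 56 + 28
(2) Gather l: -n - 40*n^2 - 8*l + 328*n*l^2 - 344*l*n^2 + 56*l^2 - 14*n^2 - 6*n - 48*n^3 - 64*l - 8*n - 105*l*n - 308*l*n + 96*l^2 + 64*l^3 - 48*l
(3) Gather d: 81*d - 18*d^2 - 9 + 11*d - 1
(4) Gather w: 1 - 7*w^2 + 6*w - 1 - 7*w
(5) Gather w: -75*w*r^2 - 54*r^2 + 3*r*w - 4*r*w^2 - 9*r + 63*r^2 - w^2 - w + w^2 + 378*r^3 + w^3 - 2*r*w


(1) = -8*d^2 + 44*d + 84
(2) = 64*l^3 + l^2*(328*n + 152) + l*(-344*n^2 - 413*n - 120) - 48*n^3 - 54*n^2 - 15*n
(3) = -18*d^2 + 92*d - 10
(4) = -7*w^2 - w
(5) = 378*r^3 + 9*r^2 - 4*r*w^2 - 9*r + w^3 + w*(-75*r^2 + r - 1)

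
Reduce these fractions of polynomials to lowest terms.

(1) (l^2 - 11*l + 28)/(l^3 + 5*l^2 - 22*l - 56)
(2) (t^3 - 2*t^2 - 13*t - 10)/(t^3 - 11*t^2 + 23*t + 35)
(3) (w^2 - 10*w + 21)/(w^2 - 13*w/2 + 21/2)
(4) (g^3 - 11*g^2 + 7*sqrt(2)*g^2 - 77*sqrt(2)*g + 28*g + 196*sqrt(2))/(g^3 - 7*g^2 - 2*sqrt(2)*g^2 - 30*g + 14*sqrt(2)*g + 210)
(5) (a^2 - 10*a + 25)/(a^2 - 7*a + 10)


(1) = (l - 7)/(l^2 + 9*l + 14)
(2) = (t + 2)/(t - 7)
(3) = (2*w - 14)/(2*w - 7)
(4) = (g^2 + g*(-4 + 7*sqrt(2)) - 28*sqrt(2))/(g^2 - 2*sqrt(2)*g - 30)
(5) = (a - 5)/(a - 2)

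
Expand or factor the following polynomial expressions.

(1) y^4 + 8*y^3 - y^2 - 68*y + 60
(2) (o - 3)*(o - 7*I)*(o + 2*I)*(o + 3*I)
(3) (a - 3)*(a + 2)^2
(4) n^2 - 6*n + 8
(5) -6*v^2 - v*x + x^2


(1) = (y - 2)*(y - 1)*(y + 5)*(y + 6)
(2) = o^4 - 3*o^3 - 2*I*o^3 + 29*o^2 + 6*I*o^2 - 87*o + 42*I*o - 126*I
(3) = a^3 + a^2 - 8*a - 12
(4) = (n - 4)*(n - 2)
(5) = (-3*v + x)*(2*v + x)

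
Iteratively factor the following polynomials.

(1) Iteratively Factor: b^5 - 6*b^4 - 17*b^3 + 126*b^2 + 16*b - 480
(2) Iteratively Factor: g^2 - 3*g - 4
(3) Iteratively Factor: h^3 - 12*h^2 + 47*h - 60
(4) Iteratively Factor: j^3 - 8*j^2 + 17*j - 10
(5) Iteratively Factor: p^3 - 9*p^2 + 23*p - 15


(1) = (b - 4)*(b^4 - 2*b^3 - 25*b^2 + 26*b + 120) = (b - 5)*(b - 4)*(b^3 + 3*b^2 - 10*b - 24) = (b - 5)*(b - 4)*(b + 4)*(b^2 - b - 6) = (b - 5)*(b - 4)*(b - 3)*(b + 4)*(b + 2)
(2) = (g - 4)*(g + 1)
(3) = (h - 5)*(h^2 - 7*h + 12) = (h - 5)*(h - 4)*(h - 3)
(4) = (j - 5)*(j^2 - 3*j + 2) = (j - 5)*(j - 2)*(j - 1)
(5) = (p - 1)*(p^2 - 8*p + 15) = (p - 5)*(p - 1)*(p - 3)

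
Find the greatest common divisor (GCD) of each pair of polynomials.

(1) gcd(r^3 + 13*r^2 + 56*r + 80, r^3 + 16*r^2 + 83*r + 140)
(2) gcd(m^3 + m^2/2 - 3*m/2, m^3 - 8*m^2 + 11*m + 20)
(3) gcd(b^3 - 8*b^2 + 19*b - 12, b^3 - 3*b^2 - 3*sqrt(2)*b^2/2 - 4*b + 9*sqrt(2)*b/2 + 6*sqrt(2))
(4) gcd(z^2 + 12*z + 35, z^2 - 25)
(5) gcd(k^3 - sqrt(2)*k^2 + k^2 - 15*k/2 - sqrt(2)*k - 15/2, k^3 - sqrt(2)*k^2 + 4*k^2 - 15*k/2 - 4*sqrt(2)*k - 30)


(1) = r^2 + 9*r + 20
(2) = gcd(m*(m - 1)*(m + 3/2), (m - 5)*(m - 4)*(m + 1)) = 1
(3) = gcd((b - 4)*(b - 3)*(b - 1), (b - 4)*(b + 1)*(b - 3*sqrt(2)/2)) = b - 4
(4) = z + 5
(5) = gcd((k + 1)*(k - 5*sqrt(2)/2)*(k + 3*sqrt(2)/2), (k + 4)*(k - 5*sqrt(2)/2)*(k + 3*sqrt(2)/2)) = k^2 - sqrt(2)*k - 15/2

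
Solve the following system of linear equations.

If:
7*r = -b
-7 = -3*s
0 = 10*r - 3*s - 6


Then:
b = -91/10
r = 13/10
s = 7/3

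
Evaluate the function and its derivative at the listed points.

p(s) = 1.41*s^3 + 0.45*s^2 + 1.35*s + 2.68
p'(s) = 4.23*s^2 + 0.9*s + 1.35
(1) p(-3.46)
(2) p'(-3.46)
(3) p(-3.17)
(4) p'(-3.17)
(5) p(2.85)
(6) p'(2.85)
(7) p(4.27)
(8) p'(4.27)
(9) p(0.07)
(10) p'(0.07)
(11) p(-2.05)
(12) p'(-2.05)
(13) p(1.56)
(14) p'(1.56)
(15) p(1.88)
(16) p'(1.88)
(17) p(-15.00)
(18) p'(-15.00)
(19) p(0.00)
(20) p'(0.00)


(1) = -55.01
(2) = 48.88
(3) = -41.99
(4) = 41.00
(5) = 42.82
(6) = 38.27
(7) = 126.42
(8) = 82.32
(9) = 2.78
(10) = 1.43
(11) = -10.34
(12) = 17.28
(13) = 11.23
(14) = 13.05
(15) = 16.18
(16) = 17.99
(17) = -4675.07
(18) = 939.60
(19) = 2.68
(20) = 1.35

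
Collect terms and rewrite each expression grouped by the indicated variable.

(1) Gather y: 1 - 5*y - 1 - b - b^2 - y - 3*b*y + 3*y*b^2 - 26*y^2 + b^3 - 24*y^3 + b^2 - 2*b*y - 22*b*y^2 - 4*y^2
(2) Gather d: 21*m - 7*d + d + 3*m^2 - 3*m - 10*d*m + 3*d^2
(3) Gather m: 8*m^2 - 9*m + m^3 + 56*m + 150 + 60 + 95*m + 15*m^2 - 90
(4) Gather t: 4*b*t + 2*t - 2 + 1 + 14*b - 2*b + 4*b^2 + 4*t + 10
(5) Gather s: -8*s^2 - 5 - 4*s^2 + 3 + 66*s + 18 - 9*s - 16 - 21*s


(1) = b^3 - b - 24*y^3 + y^2*(-22*b - 30) + y*(3*b^2 - 5*b - 6)
(2) = 3*d^2 + d*(-10*m - 6) + 3*m^2 + 18*m
(3) = m^3 + 23*m^2 + 142*m + 120
(4) = 4*b^2 + 12*b + t*(4*b + 6) + 9
(5) = -12*s^2 + 36*s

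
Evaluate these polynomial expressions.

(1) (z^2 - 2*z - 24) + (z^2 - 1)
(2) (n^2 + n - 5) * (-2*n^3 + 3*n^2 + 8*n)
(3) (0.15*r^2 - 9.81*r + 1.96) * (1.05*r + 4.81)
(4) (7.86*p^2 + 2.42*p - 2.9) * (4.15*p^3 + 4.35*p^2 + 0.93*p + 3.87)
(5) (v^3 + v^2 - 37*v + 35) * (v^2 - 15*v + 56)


(1) = 2*z^2 - 2*z - 25
(2) = -2*n^5 + n^4 + 21*n^3 - 7*n^2 - 40*n
(3) = 0.1575*r^3 - 9.579*r^2 - 45.1281*r + 9.4276
(4) = 32.619*p^5 + 44.234*p^4 + 5.8018*p^3 + 20.0538*p^2 + 6.6684*p - 11.223
(5) = v^5 - 14*v^4 + 4*v^3 + 646*v^2 - 2597*v + 1960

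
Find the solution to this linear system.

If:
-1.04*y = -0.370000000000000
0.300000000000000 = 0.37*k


Then:
k = 0.81
y = 0.36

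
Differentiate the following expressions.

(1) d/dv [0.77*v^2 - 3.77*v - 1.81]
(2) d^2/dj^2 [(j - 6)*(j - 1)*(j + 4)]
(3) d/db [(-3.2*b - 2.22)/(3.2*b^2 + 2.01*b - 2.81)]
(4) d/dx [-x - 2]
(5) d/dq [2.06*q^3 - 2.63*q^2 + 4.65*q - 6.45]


(1) = 1.54*v - 3.77
(2) = 6*j - 6
(3) = (10.24*b^2 + 14.208*b + 13.4542)/(10.24*b^4 + 12.864*b^3 - 13.9439*b^2 - 11.2962*b + 7.8961)
(4) = -1
(5) = 6.18*q^2 - 5.26*q + 4.65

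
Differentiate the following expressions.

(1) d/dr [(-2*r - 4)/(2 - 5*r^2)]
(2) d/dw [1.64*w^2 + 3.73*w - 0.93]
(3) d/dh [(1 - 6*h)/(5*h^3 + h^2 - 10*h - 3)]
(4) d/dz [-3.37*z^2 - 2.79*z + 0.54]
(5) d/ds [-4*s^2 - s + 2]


(1) = 2*(5*r^2 - 10*r*(r + 2) - 2)/(5*r^2 - 2)^2
(2) = 3.28*w + 3.73
(3) = (-30*h^3 - 6*h^2 + 60*h + (6*h - 1)*(15*h^2 + 2*h - 10) + 18)/(5*h^3 + h^2 - 10*h - 3)^2
(4) = -6.74*z - 2.79
(5) = -8*s - 1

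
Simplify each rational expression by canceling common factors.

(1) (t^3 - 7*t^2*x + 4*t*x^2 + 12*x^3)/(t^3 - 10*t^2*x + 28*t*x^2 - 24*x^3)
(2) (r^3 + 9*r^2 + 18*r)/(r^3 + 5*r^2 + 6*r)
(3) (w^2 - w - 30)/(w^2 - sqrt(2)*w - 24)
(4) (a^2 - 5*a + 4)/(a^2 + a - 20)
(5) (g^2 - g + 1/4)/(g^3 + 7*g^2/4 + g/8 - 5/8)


(1) = (-t - x)/(-t + 2*x)
(2) = (r + 6)/(r + 2)
(3) = (w^2 - w - 30)/(w^2 - sqrt(2)*w - 24)
(4) = (a - 1)/(a + 5)
(5) = (4*g - 2)/(4*g^2 + 9*g + 5)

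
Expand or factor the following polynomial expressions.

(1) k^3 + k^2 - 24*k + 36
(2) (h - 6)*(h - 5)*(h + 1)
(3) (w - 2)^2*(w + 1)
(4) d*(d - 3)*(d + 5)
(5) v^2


(1) = (k - 3)*(k - 2)*(k + 6)
(2) = h^3 - 10*h^2 + 19*h + 30
(3) = w^3 - 3*w^2 + 4
(4) = d^3 + 2*d^2 - 15*d
(5) = v^2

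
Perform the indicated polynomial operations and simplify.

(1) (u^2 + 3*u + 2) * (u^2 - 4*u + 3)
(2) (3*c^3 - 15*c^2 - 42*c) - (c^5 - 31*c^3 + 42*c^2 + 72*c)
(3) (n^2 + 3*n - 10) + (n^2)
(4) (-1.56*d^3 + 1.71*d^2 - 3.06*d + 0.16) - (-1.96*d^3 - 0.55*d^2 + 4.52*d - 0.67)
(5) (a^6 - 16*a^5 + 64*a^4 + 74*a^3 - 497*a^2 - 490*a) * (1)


(1) = u^4 - u^3 - 7*u^2 + u + 6
(2) = -c^5 + 34*c^3 - 57*c^2 - 114*c
(3) = 2*n^2 + 3*n - 10
(4) = 0.4*d^3 + 2.26*d^2 - 7.58*d + 0.83
(5) = a^6 - 16*a^5 + 64*a^4 + 74*a^3 - 497*a^2 - 490*a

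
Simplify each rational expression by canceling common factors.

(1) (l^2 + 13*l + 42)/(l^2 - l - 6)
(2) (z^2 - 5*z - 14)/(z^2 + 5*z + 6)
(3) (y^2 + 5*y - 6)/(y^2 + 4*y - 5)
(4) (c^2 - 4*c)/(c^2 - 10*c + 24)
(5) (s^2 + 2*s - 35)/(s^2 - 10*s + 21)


(1) = (l^2 + 13*l + 42)/(l^2 - l - 6)
(2) = (z - 7)/(z + 3)
(3) = (y + 6)/(y + 5)
(4) = c/(c - 6)
(5) = (s^2 + 2*s - 35)/(s^2 - 10*s + 21)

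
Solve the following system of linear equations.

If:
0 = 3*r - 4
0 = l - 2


Then:
l = 2
r = 4/3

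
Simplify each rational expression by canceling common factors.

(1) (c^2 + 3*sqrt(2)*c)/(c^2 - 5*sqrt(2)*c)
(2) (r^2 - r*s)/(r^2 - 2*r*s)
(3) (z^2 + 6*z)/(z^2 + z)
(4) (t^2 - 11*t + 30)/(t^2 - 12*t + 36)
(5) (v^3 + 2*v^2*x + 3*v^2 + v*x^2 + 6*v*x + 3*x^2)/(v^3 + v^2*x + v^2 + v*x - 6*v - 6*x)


(1) = (c + 3*sqrt(2))/(c - 5*sqrt(2))
(2) = (r - s)/(r - 2*s)
(3) = (z + 6)/(z + 1)
(4) = (t - 5)/(t - 6)
(5) = (v + x)/(v - 2)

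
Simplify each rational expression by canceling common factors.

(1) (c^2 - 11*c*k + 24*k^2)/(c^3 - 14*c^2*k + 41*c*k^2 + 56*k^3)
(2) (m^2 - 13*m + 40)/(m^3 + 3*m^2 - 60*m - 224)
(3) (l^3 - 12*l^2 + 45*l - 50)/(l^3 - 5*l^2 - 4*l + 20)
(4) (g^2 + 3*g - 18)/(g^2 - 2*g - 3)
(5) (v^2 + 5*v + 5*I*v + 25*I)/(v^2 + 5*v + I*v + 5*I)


(1) = (c - 3*k)/(c^2 - 6*c*k - 7*k^2)
(2) = (m - 5)/(m^2 + 11*m + 28)
(3) = (l - 5)/(l + 2)
(4) = (g + 6)/(g + 1)
(5) = (v + 5*I)/(v + I)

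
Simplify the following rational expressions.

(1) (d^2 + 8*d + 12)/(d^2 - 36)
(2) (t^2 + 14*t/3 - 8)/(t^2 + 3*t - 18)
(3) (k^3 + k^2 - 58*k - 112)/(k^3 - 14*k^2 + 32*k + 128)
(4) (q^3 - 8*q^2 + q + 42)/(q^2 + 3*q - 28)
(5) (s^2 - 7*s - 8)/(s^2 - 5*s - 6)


(1) = (d + 2)/(d - 6)
(2) = (3*t - 4)/(3*t - 9)
(3) = (k + 7)/(k - 8)
(4) = (q^3 - 8*q^2 + q + 42)/(q^2 + 3*q - 28)
(5) = (s - 8)/(s - 6)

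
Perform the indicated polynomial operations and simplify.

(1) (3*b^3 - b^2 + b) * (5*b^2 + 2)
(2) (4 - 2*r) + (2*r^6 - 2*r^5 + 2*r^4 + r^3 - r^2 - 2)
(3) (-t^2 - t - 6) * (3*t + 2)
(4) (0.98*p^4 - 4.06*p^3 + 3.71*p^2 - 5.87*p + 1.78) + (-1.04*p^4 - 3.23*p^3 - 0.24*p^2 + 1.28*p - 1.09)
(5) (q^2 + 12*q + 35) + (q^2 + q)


(1) = 15*b^5 - 5*b^4 + 11*b^3 - 2*b^2 + 2*b
(2) = 2*r^6 - 2*r^5 + 2*r^4 + r^3 - r^2 - 2*r + 2
(3) = -3*t^3 - 5*t^2 - 20*t - 12
(4) = -0.06*p^4 - 7.29*p^3 + 3.47*p^2 - 4.59*p + 0.69
(5) = 2*q^2 + 13*q + 35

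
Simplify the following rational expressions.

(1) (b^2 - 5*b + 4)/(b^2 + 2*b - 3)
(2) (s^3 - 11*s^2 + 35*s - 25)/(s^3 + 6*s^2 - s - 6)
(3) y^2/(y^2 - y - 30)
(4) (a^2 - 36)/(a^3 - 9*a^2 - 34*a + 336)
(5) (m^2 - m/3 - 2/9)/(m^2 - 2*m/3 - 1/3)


(1) = (b - 4)/(b + 3)
(2) = (s^2 - 10*s + 25)/(s^2 + 7*s + 6)
(3) = y^2/(y^2 - y - 30)
(4) = (a - 6)/(a^2 - 15*a + 56)
(5) = (3*m - 2)/(3*m - 3)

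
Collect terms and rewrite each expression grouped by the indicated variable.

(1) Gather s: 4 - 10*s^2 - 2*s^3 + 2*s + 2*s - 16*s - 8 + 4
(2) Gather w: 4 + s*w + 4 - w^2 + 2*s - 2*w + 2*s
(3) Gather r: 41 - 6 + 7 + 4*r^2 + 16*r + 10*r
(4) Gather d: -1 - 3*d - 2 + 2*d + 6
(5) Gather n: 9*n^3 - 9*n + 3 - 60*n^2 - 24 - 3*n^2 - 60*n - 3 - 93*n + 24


(1) = -2*s^3 - 10*s^2 - 12*s
(2) = 4*s - w^2 + w*(s - 2) + 8
(3) = 4*r^2 + 26*r + 42
(4) = 3 - d
(5) = 9*n^3 - 63*n^2 - 162*n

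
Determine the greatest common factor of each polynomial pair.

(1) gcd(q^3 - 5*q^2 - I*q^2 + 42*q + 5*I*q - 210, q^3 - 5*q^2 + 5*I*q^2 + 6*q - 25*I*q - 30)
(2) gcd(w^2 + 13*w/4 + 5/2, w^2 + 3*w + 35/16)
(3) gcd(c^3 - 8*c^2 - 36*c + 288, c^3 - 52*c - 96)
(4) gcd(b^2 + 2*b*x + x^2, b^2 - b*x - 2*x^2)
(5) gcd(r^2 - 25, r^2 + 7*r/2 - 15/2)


(1) = q^2 + q*(-5 + 6*I) - 30*I
(2) = gcd((w + 5/4)*(w + 2), (w + 5/4)*(w + 7/4)) = w + 5/4
(3) = c^2 - 2*c - 48
(4) = gcd((b + x)^2, (b - 2*x)*(b + x)) = b + x
(5) = r + 5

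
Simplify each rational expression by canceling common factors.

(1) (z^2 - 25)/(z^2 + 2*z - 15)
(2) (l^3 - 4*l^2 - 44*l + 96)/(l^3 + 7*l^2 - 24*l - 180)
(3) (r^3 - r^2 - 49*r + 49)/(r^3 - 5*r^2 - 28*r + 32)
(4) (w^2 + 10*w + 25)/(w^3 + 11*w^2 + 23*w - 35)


(1) = (z - 5)/(z - 3)
(2) = (l^2 - 10*l + 16)/(l^2 + l - 30)
(3) = (r^2 - 49)/(r^2 - 4*r - 32)
(4) = (w + 5)/(w^2 + 6*w - 7)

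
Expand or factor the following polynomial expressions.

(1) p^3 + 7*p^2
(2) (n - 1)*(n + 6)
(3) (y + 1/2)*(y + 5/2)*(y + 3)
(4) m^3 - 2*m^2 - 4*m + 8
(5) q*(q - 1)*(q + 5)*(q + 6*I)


(1) = p^2*(p + 7)
(2) = n^2 + 5*n - 6
(3) = y^3 + 6*y^2 + 41*y/4 + 15/4
(4) = (m - 2)^2*(m + 2)
(5) = q^4 + 4*q^3 + 6*I*q^3 - 5*q^2 + 24*I*q^2 - 30*I*q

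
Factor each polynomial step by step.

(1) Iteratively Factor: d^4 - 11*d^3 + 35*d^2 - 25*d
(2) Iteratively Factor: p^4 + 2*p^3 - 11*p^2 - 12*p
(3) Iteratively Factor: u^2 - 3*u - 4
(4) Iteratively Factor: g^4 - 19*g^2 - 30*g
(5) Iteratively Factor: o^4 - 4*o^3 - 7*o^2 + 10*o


(1) = (d)*(d^3 - 11*d^2 + 35*d - 25) = d*(d - 1)*(d^2 - 10*d + 25) = d*(d - 5)*(d - 1)*(d - 5)
(2) = (p - 3)*(p^3 + 5*p^2 + 4*p) = (p - 3)*(p + 1)*(p^2 + 4*p) = (p - 3)*(p + 1)*(p + 4)*(p)
(3) = (u - 4)*(u + 1)
(4) = (g + 3)*(g^3 - 3*g^2 - 10*g) = g*(g + 3)*(g^2 - 3*g - 10) = g*(g - 5)*(g + 3)*(g + 2)
(5) = (o)*(o^3 - 4*o^2 - 7*o + 10) = o*(o - 1)*(o^2 - 3*o - 10) = o*(o - 1)*(o + 2)*(o - 5)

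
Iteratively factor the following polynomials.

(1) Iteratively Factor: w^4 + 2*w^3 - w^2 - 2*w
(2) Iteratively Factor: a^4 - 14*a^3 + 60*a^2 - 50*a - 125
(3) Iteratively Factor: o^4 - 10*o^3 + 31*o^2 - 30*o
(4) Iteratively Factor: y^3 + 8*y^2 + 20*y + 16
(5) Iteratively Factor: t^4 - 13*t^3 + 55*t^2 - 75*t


(1) = (w - 1)*(w^3 + 3*w^2 + 2*w) = w*(w - 1)*(w^2 + 3*w + 2) = w*(w - 1)*(w + 2)*(w + 1)
(2) = (a - 5)*(a^3 - 9*a^2 + 15*a + 25) = (a - 5)^2*(a^2 - 4*a - 5) = (a - 5)^2*(a + 1)*(a - 5)
(3) = (o - 5)*(o^3 - 5*o^2 + 6*o) = (o - 5)*(o - 2)*(o^2 - 3*o) = o*(o - 5)*(o - 2)*(o - 3)
(4) = (y + 2)*(y^2 + 6*y + 8) = (y + 2)*(y + 4)*(y + 2)
(5) = (t)*(t^3 - 13*t^2 + 55*t - 75) = t*(t - 5)*(t^2 - 8*t + 15) = t*(t - 5)^2*(t - 3)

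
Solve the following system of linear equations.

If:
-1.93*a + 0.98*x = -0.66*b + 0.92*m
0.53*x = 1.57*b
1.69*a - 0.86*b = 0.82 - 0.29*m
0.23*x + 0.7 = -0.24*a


Then:
a = 1.10
b = -1.42
m = -7.80
x = -4.19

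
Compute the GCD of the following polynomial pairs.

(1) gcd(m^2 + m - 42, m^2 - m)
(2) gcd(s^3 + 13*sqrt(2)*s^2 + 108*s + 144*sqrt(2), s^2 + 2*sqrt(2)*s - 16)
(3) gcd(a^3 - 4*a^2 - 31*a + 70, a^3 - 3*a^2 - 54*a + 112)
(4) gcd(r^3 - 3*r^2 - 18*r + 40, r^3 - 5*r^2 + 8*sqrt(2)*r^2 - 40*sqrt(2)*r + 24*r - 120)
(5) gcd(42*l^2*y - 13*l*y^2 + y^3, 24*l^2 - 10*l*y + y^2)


(1) = gcd((m - 6)*(m + 7), m*(m - 1)) = 1
(2) = s + 4*sqrt(2)
(3) = a - 2
(4) = gcd((r - 5)*(r - 2)*(r + 4), (r - 5)*(r + 2*sqrt(2))*(r + 6*sqrt(2))) = r - 5
(5) = gcd(y*(-7*l + y)*(-6*l + y), (-6*l + y)*(-4*l + y)) = -6*l + y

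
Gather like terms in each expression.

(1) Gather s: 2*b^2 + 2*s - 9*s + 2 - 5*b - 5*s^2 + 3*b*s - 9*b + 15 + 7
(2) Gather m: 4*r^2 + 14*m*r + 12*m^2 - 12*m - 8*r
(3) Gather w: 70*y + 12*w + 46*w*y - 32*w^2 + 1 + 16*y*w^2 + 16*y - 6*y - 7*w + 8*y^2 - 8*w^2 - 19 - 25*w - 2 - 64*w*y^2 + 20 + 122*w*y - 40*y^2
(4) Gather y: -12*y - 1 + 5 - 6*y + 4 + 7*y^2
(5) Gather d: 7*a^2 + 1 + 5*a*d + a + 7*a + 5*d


(1) = 2*b^2 - 14*b - 5*s^2 + s*(3*b - 7) + 24
(2) = 12*m^2 + m*(14*r - 12) + 4*r^2 - 8*r
(3) = w^2*(16*y - 40) + w*(-64*y^2 + 168*y - 20) - 32*y^2 + 80*y
(4) = 7*y^2 - 18*y + 8
(5) = 7*a^2 + 8*a + d*(5*a + 5) + 1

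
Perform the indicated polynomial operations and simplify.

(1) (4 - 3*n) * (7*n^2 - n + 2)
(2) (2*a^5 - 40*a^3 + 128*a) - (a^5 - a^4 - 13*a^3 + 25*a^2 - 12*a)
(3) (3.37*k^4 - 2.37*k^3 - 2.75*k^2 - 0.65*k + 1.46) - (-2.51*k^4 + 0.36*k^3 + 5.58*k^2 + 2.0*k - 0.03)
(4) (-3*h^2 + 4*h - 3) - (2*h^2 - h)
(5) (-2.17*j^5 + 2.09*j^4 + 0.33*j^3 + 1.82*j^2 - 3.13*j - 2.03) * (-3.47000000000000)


(1) = -21*n^3 + 31*n^2 - 10*n + 8
(2) = a^5 + a^4 - 27*a^3 - 25*a^2 + 140*a
(3) = 5.88*k^4 - 2.73*k^3 - 8.33*k^2 - 2.65*k + 1.49
(4) = -5*h^2 + 5*h - 3
(5) = 7.5299*j^5 - 7.2523*j^4 - 1.1451*j^3 - 6.3154*j^2 + 10.8611*j + 7.0441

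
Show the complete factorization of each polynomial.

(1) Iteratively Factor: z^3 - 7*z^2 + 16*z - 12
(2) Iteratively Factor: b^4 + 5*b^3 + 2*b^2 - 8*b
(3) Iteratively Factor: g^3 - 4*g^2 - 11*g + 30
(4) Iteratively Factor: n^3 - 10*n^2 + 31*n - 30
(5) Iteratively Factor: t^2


(1) = (z - 2)*(z^2 - 5*z + 6) = (z - 3)*(z - 2)*(z - 2)
(2) = (b + 2)*(b^3 + 3*b^2 - 4*b) = (b - 1)*(b + 2)*(b^2 + 4*b) = b*(b - 1)*(b + 2)*(b + 4)
(3) = (g - 2)*(g^2 - 2*g - 15) = (g - 2)*(g + 3)*(g - 5)
(4) = (n - 5)*(n^2 - 5*n + 6) = (n - 5)*(n - 2)*(n - 3)
(5) = (t)*(t)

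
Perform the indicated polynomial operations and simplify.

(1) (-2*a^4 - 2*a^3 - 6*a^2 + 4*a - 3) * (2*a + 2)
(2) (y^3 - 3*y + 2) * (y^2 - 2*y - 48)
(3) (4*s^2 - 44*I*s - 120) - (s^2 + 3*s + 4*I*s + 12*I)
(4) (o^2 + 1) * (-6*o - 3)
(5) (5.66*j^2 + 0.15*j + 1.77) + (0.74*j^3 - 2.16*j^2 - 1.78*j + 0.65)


(1) = -4*a^5 - 8*a^4 - 16*a^3 - 4*a^2 + 2*a - 6
(2) = y^5 - 2*y^4 - 51*y^3 + 8*y^2 + 140*y - 96
(3) = 3*s^2 - 3*s - 48*I*s - 120 - 12*I
(4) = -6*o^3 - 3*o^2 - 6*o - 3
(5) = 0.74*j^3 + 3.5*j^2 - 1.63*j + 2.42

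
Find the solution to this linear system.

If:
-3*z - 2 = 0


Then:
z = -2/3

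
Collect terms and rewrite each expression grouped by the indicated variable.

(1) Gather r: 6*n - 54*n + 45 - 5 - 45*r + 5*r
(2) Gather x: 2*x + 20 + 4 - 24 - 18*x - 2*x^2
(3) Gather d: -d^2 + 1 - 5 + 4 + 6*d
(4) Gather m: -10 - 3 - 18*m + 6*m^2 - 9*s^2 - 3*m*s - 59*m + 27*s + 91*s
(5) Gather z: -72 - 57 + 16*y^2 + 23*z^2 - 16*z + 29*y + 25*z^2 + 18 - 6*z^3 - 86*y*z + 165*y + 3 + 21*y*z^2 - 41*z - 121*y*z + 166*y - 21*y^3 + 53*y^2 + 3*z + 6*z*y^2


(1) = -48*n - 40*r + 40
(2) = -2*x^2 - 16*x
(3) = -d^2 + 6*d
(4) = 6*m^2 + m*(-3*s - 77) - 9*s^2 + 118*s - 13
(5) = -21*y^3 + 69*y^2 + 360*y - 6*z^3 + z^2*(21*y + 48) + z*(6*y^2 - 207*y - 54) - 108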